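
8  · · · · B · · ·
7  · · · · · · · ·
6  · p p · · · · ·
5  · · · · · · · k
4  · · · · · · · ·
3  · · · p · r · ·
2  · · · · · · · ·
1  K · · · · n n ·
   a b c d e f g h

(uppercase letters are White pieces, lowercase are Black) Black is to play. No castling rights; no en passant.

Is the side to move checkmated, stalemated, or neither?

neither

Black to move; black king on h5.
In check: yes, from the white bishop on e8.
King squares — g4: available; h4: available; g5: available; g6: attacked by Be8; h6: available.
Legal moves for Black: Kh6, Kg5, Kh4, Kg4, Rf7.
Black is in check but has 5 legal moves → neither.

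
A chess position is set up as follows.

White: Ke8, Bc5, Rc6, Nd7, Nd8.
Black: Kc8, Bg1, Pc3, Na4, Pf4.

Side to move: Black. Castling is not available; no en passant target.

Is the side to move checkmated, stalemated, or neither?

Black to move; black king on c8.
In check: yes, from the white rook on c6.
King squares — b7: attacked by Nd8; c7: attacked by Rc6; d7: attacked by Ke8; b8: attacked by Nd7; d8: attacked by Ke8.
Legal moves for Black: none.
In check with no legal moves → checkmate.

checkmate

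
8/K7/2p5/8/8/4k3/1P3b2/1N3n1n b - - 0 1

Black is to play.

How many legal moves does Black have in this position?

15

Black to move; king on e3.
In check: no.
Legal moves: Kf4+, Ke4+, Kd4, Kf3+, Kd3+, Ke2+, Bh4, Bg3, Bg1, Be1, Nhg3, Nfg3, Nh2, Nd2, c5.
Count: 15.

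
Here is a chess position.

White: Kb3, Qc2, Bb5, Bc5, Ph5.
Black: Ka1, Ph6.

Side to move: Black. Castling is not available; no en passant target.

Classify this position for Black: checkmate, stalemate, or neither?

stalemate

Black to move; black king on a1.
In check: no.
King squares — b1: attacked by Qc2; a2: attacked by Qc2; b2: attacked by Qc2.
Legal moves for Black: none.
Not in check and no legal moves → stalemate.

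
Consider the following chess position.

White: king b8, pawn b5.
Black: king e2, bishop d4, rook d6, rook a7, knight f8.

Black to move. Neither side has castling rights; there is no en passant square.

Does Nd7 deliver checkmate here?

no

After Nd7: white king on b8; in check: yes, from the black knight on d7.
White has 1 legal reply: Kc8.
In check but a legal move exists → not checkmate.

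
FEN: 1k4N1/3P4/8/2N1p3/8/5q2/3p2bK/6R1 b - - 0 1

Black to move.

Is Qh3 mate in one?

yes

After Qh3: white king on h2; in check: yes, from the black queen on h3.
King squares — g1: own rook; h1: attacked by Bg2; g2: attacked by Qh3; g3: attacked by Qh3; h3: attacked by Bg2.
White has no legal moves → checkmate.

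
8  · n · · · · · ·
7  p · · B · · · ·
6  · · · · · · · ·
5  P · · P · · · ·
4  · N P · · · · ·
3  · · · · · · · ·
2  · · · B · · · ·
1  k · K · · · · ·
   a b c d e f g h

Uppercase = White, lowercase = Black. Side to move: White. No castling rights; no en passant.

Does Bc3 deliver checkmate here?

yes

After Bc3: black king on a1; in check: yes, from the white bishop on c3.
King squares — b1: attacked by Kc1; a2: attacked by Nb4; b2: attacked by Kc1.
Black has no legal moves → checkmate.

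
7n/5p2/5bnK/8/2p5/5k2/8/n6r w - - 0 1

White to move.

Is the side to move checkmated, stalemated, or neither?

checkmate

White to move; white king on h6.
In check: yes, from the black rook on h1.
King squares — g5: attacked by Bf6; h5: attacked by Rh1; g6: attacked by Pf7; g7: attacked by Bf6; h7: attacked by Rh1.
Legal moves for White: none.
In check with no legal moves → checkmate.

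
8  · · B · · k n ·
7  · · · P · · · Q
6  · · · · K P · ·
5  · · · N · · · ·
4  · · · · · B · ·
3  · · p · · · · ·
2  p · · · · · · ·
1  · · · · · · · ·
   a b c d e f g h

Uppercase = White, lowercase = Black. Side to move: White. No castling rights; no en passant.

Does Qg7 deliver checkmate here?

After Qg7: black king on f8; in check: yes, from the white queen on g7.
King squares — e7: attacked by Nd5; f7: attacked by Ke6; g7: attacked by Pf6; e8: attacked by Pd7; g8: own knight.
Black has no legal moves → checkmate.

yes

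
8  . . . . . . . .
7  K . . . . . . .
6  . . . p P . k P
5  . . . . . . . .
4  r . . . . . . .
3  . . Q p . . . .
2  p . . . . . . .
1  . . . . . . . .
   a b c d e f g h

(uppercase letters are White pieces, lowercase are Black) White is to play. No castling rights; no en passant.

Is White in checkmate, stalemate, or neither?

neither

White to move; white king on a7.
In check: yes, from the black rook on a4.
King squares — a6: attacked by Ra4; b6: available; b7: available; a8: attacked by Ra4; b8: available.
Legal moves for White: Kb8, Kb7, Kb6, Qa5.
White is in check but has 4 legal moves → neither.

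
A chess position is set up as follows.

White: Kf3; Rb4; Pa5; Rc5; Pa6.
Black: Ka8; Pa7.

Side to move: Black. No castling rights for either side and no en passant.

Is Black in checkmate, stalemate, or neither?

stalemate

Black to move; black king on a8.
In check: no.
King squares — a7: own pawn; b7: attacked by Rb4; b8: attacked by Rb4.
Legal moves for Black: none.
Not in check and no legal moves → stalemate.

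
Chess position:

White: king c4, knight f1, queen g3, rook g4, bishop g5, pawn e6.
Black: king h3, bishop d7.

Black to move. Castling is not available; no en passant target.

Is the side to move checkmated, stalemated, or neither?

Black to move; black king on h3.
In check: yes, from the white queen on g3.
King squares — g2: attacked by Qg3; h2: attacked by Nf1; g3: attacked by Nf1; g4: attacked by Qg3; h4: attacked by Qg3.
Legal moves for Black: none.
In check with no legal moves → checkmate.

checkmate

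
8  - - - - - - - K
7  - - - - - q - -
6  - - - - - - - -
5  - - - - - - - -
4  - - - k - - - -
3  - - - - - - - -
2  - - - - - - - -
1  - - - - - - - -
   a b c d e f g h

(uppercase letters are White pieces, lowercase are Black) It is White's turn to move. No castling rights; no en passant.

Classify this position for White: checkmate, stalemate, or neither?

White to move; white king on h8.
In check: no.
King squares — g7: attacked by Qf7; h7: attacked by Qf7; g8: attacked by Qf7.
Legal moves for White: none.
Not in check and no legal moves → stalemate.

stalemate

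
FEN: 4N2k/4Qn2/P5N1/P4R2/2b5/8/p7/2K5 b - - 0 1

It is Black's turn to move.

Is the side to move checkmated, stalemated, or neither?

Black to move; black king on h8.
In check: yes, from the white knight on g6.
King squares — g7: attacked by Ne8; h7: available; g8: available.
Legal moves for Black: Kg8, Kh7.
Black is in check but has 2 legal moves → neither.

neither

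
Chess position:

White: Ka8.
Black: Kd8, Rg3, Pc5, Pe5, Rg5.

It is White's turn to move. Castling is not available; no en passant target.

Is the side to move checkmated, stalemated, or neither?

White to move; white king on a8.
In check: no.
Legal moves for White: Kb8, Kb7, Ka7.
White has 3 legal moves and is not in check → neither.

neither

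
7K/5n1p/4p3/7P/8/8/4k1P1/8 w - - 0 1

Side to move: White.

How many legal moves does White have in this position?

White to move; king on h8.
In check: yes, from the black knight on f7.
Legal moves: Kg8, Kxh7, Kg7.
Count: 3.

3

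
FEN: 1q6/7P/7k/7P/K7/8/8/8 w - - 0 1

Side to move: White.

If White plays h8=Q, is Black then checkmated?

After h8=Q: black king on h6; in check: yes, from the white queen on h8.
Black has 2 legal replies: Kg5, Qxh8.
In check but a legal move exists → not checkmate.

no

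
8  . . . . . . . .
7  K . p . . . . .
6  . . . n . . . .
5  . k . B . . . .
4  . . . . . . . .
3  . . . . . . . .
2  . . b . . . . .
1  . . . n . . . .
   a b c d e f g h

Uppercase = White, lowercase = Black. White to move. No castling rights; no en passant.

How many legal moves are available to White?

15

White to move; king on a7.
In check: no.
Legal moves: Kb8, Ka8, Bg8, Ba8, Bf7, Bb7, Be6, Bc6+, Be4, Bc4+, Bf3, Bb3, Bg2, Ba2, Bh1.
Count: 15.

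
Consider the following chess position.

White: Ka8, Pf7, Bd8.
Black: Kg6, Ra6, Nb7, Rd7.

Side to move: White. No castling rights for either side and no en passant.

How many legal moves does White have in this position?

White to move; king on a8.
In check: yes, from the black rook on a6.
Legal moves: Kb8.
Count: 1.

1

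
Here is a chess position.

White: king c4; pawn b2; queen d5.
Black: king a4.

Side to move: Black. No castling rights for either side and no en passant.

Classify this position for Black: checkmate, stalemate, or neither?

stalemate

Black to move; black king on a4.
In check: no.
King squares — a3: attacked by Pb2; b3: attacked by Kc4; b4: attacked by Kc4; a5: attacked by Qd5; b5: attacked by Kc4.
Legal moves for Black: none.
Not in check and no legal moves → stalemate.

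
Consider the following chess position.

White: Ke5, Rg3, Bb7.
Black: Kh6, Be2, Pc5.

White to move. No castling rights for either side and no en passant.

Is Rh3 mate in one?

After Rh3: black king on h6; in check: yes, from the white rook on h3.
Black has 4 legal replies: Kg7, Kg6, Kg5, Bh5.
In check but a legal move exists → not checkmate.

no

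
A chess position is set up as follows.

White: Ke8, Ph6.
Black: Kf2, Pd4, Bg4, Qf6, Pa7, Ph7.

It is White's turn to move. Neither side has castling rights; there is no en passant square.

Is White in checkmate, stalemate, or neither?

White to move; white king on e8.
In check: no.
King squares — d7: attacked by Bg4; e7: attacked by Qf6; f7: attacked by Qf6; d8: attacked by Qf6; f8: attacked by Qf6.
Legal moves for White: none.
Not in check and no legal moves → stalemate.

stalemate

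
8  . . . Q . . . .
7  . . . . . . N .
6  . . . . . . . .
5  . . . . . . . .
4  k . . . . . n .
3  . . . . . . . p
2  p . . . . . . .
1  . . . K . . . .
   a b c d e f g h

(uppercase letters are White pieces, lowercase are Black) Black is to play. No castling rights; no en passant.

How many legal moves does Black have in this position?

15

Black to move; king on a4.
In check: no.
Legal moves: Nh6, Nf6, Ne5, Ne3+, Nh2, Nf2+, Kb5, Kb4, Kb3, Ka3, h2, a1=Q+, a1=R+, a1=B, a1=N.
Count: 15.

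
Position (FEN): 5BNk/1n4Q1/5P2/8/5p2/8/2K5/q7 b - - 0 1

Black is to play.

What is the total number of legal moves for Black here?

0

Black to move; king on h8.
In check: yes, from the white queen on g7.
Legal moves: none.
Count: 0.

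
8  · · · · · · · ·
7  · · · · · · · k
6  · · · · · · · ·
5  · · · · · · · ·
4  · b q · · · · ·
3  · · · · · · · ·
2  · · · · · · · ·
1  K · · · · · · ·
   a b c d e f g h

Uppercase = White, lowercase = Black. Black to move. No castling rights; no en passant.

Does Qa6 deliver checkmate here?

no

After Qa6: white king on a1; in check: yes, from the black queen on a6.
White has 2 legal replies: Kb2, Kb1.
In check but a legal move exists → not checkmate.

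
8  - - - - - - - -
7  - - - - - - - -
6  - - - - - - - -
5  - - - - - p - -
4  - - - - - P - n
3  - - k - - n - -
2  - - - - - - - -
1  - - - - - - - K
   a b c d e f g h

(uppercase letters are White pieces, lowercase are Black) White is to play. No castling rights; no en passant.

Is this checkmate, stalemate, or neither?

White to move; white king on h1.
In check: no.
King squares — g1: attacked by Nf3; g2: attacked by Nh4; h2: attacked by Nf3.
Legal moves for White: none.
Not in check and no legal moves → stalemate.

stalemate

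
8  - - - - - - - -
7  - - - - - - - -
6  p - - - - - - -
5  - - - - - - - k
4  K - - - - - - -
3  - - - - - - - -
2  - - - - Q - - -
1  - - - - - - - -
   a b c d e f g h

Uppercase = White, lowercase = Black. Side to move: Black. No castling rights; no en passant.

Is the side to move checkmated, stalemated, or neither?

Black to move; black king on h5.
In check: yes, from the white queen on e2.
Legal moves for Black: Kh6, Kg6, Kg5, Kh4.
Black is in check but has 4 legal moves → neither.

neither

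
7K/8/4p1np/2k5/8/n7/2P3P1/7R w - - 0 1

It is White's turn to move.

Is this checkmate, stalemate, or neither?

neither

White to move; white king on h8.
In check: yes, from the black knight on g6.
King squares — g7: available; h7: available; g8: available.
Legal moves for White: Kg8, Kh7, Kg7.
White is in check but has 3 legal moves → neither.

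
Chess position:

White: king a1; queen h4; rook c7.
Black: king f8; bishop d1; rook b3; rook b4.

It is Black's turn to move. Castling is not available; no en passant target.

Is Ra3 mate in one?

After Ra3: white king on a1; in check: yes, from the black rook on a3.
King squares — b1: attacked by Rb4; a2: attacked by Ra3; b2: attacked by Rb4.
White has no legal moves → checkmate.

yes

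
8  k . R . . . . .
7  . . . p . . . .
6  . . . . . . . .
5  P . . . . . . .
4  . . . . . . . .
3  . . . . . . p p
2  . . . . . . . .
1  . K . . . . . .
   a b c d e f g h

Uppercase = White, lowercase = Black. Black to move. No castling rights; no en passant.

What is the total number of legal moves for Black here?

2

Black to move; king on a8.
In check: yes, from the white rook on c8.
Legal moves: Kb7, Ka7.
Count: 2.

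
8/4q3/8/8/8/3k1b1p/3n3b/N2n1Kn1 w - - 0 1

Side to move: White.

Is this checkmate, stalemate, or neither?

checkmate

White to move; white king on f1.
In check: yes, from the black knight on d2.
King squares — e1: attacked by Qe7; g1: attacked by Bh2; e2: attacked by Ng1; f2: attacked by Nd1; g2: attacked by Bf3.
Legal moves for White: none.
In check with no legal moves → checkmate.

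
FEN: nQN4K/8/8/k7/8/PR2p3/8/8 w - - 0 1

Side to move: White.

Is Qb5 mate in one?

yes

After Qb5: black king on a5; in check: yes, from the white queen on b5.
King squares — a4: attacked by Qb5; b4: attacked by Pa3; b5: attacked by Rb3; a6: attacked by Qb5; b6: attacked by Qb5.
Black has no legal moves → checkmate.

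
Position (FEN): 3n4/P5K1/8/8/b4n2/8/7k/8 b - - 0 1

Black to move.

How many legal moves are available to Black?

Black to move; king on h2.
In check: no.
Legal moves: Nf7, Nb7, Nde6+, Nc6, Ng6, Nfe6+, Nh5+, Nd5, Nh3, Nd3, Ng2, Ne2, Be8, Bd7, Bc6, Bb5, Bb3, Bc2, Bd1, Kh3, Kg3, Kg2, Kh1, Kg1.
Count: 24.

24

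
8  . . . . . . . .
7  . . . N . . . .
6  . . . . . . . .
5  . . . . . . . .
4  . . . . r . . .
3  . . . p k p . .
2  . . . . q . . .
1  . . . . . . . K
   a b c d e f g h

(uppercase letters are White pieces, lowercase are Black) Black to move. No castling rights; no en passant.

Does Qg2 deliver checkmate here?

After Qg2: white king on h1; in check: yes, from the black queen on g2.
King squares — g1: attacked by Qg2; g2: attacked by Pf3; h2: attacked by Qg2.
White has no legal moves → checkmate.

yes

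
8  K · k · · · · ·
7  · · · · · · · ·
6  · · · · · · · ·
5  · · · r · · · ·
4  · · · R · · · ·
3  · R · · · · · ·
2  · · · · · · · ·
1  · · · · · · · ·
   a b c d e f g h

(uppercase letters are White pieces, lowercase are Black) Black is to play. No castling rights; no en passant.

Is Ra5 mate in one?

After Ra5: white king on a8; in check: yes, from the black rook on a5.
King squares — a7: attacked by Ra5; b7: attacked by Kc8; b8: attacked by Kc8.
White has no legal moves → checkmate.

yes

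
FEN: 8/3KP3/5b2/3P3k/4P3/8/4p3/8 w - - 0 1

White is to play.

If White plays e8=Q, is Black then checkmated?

no

After e8=Q: black king on h5; in check: yes, from the white queen on e8.
Black has 4 legal replies: Kh6, Kg5, Kh4, Kg4.
In check but a legal move exists → not checkmate.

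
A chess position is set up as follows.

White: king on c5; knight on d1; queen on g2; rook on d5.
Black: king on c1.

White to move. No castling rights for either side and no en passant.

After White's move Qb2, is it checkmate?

After Qb2: black king on c1; in check: yes, from the white queen on b2.
King squares — b1: attacked by Qb2; d1: attacked by Rd5; b2: attacked by Nd1; c2: attacked by Qb2; d2: attacked by Qb2.
Black has no legal moves → checkmate.

yes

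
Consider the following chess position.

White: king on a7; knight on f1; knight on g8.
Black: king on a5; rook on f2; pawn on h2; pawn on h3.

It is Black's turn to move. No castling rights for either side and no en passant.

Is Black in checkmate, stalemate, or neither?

Black to move; black king on a5.
In check: no.
Legal moves for Black include: Kb5, Kb4, Ka4, Rf8, Rf7+, Rf6, Rf5, Rf4, Rf3, Rg2, Re2, Rd2, Rc2, Rb2, Ra2, Rxf1, h1=Q, h1=R, ... (list truncated; more exist).
Black has legal moves and is not in check → neither.

neither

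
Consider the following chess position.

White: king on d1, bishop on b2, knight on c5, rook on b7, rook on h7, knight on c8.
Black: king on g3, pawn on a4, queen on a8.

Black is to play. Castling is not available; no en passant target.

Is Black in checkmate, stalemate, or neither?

neither

Black to move; black king on g3.
In check: no.
Legal moves for Black: Qxc8, Qb8, Qxb7, Qa7, Qa6, Qa5, Kg4, Kf4, Kf3, Kg2, Kf2, a3.
Black has 12 legal moves and is not in check → neither.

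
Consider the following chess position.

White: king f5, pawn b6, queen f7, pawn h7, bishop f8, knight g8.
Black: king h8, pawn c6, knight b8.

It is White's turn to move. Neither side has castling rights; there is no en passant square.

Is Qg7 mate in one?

yes

After Qg7: black king on h8; in check: yes, from the white queen on g7.
King squares — g7: attacked by Bf8; h7: attacked by Qg7; g8: attacked by Qg7.
Black has no legal moves → checkmate.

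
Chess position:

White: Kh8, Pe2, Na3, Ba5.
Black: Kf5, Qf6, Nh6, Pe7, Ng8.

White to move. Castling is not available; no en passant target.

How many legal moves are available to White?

White to move; king on h8.
In check: yes, from the black queen on f6.
Legal moves: Kh7.
Count: 1.

1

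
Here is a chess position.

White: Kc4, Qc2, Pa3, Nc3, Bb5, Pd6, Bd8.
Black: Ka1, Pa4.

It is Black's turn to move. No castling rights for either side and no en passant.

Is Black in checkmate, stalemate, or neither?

stalemate

Black to move; black king on a1.
In check: no.
King squares — b1: attacked by Qc2; a2: attacked by Qc2; b2: attacked by Qc2.
Legal moves for Black: none.
Not in check and no legal moves → stalemate.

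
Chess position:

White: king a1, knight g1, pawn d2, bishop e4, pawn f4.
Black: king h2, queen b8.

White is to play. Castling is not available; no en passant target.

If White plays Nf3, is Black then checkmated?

After Nf3: black king on h2; in check: yes, from the white knight on f3.
Black has 4 legal replies: Kh3, Kg3, Kg2, Kh1.
In check but a legal move exists → not checkmate.

no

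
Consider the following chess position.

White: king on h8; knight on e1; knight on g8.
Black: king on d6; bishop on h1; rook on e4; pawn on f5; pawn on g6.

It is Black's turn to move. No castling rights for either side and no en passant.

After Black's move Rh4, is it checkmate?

After Rh4: white king on h8; in check: yes, from the black rook on h4.
White has 2 legal replies: Kg7, Nh6.
In check but a legal move exists → not checkmate.

no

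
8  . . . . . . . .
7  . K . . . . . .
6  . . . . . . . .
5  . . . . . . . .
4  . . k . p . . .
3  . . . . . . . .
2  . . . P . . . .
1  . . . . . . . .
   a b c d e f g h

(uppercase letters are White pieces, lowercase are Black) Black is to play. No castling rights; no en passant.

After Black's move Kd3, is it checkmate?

no

After Kd3: white king on b7; in check: no.
White is not in check, so this cannot be checkmate.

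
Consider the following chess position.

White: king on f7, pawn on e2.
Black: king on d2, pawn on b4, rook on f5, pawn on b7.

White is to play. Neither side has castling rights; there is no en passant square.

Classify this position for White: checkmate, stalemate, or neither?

neither

White to move; white king on f7.
In check: yes, from the black rook on f5.
Legal moves for White: Kg8, Ke8, Kg7, Ke7, Kg6, Ke6.
White is in check but has 6 legal moves → neither.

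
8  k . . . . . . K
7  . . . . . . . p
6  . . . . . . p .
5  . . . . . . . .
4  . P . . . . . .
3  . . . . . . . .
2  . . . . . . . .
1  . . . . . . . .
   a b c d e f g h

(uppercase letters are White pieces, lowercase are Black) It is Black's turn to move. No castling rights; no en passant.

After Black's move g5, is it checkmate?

no

After g5: white king on h8; in check: no.
White is not in check, so this cannot be checkmate.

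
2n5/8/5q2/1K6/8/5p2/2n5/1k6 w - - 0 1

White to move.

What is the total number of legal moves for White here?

White to move; king on b5.
In check: no.
Legal moves: Kc5, Ka5, Kc4, Ka4.
Count: 4.

4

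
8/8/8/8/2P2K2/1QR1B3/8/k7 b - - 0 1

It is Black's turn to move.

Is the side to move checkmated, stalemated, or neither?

Black to move; black king on a1.
In check: no.
King squares — b1: attacked by Qb3; a2: attacked by Qb3; b2: attacked by Qb3.
Legal moves for Black: none.
Not in check and no legal moves → stalemate.

stalemate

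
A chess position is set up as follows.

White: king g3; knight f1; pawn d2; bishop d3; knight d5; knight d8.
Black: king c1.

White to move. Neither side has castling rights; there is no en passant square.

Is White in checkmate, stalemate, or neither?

White to move; white king on g3.
In check: no.
Legal moves for White include: Nf7, Nb7, Ne6, Nc6, Ne7, Nc7, Nf6, Nb6, Nf4, Nb4, Nde3, Nc3, Kh4, Kg4, Kf4, Kh3, Kf3, Kh2, ... (list truncated; more exist).
White has legal moves and is not in check → neither.

neither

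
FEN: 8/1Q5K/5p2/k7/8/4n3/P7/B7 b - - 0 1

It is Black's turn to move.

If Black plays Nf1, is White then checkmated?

After Nf1: white king on h7; in check: no.
White is not in check, so this cannot be checkmate.

no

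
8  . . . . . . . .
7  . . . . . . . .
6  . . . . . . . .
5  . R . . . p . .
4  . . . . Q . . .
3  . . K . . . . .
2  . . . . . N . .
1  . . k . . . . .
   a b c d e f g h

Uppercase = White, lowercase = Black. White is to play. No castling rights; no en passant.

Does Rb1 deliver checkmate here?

After Rb1: black king on c1; in check: yes, from the white rook on b1.
King squares — b1: attacked by Qe4; d1: attacked by Rb1; b2: attacked by Rb1; c2: attacked by Kc3; d2: attacked by Kc3.
Black has no legal moves → checkmate.

yes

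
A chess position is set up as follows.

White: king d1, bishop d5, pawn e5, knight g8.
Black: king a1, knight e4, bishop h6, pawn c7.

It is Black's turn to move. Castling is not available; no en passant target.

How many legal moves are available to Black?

Black to move; king on a1.
In check: no.
Legal moves: Bf8, Bg7, Bg5, Bf4, Be3, Bd2, Bc1, Nf6, Nd6, Ng5, Nc5, Ng3, Nc3+, Nf2+, Nd2, Kb2, Kb1, c6, c5.
Count: 19.

19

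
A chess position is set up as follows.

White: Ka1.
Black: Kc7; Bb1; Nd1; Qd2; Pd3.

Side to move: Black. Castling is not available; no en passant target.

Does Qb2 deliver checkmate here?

After Qb2: white king on a1; in check: yes, from the black queen on b2.
King squares — b1: attacked by Qb2; a2: attacked by Bb1; b2: attacked by Nd1.
White has no legal moves → checkmate.

yes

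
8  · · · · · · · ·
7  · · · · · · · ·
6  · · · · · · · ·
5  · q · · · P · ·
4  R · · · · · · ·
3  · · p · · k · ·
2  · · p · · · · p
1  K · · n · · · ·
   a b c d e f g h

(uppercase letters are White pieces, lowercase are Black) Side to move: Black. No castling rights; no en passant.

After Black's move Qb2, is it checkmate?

After Qb2: white king on a1; in check: yes, from the black queen on b2.
King squares — b1: attacked by Qb2; a2: attacked by Qb2; b2: attacked by Nd1.
White has no legal moves → checkmate.

yes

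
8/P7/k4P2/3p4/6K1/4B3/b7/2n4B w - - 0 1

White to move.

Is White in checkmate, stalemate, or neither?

neither

White to move; white king on g4.
In check: no.
Legal moves for White include: Kh5, Kg5, Kf5, Kh4, Kf4, Kh3, Kg3, Kf3, Bh6, Bb6, Bg5, Bc5, Bf4, Bd4, Bf2, Bd2, Bg1, Bxc1, ... (list truncated; more exist).
White has legal moves and is not in check → neither.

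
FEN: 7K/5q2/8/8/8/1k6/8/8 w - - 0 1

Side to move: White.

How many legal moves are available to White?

White to move; king on h8.
In check: no.
Legal moves: none.
Count: 0.

0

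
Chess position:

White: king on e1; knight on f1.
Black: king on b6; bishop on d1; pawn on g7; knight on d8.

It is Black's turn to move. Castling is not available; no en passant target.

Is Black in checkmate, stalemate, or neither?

neither

Black to move; black king on b6.
In check: no.
Legal moves for Black include: Nf7, Nb7, Ne6, Nc6, Kc7, Kb7, Ka7, Kc6, Ka6, Kc5, Kb5, Ka5, Bh5, Bg4, Ba4, Bf3, Bb3, Be2, ... (list truncated; more exist).
Black has legal moves and is not in check → neither.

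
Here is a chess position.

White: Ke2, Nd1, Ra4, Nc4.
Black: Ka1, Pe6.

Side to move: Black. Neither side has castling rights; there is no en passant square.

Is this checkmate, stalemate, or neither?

neither

Black to move; black king on a1.
In check: yes, from the white rook on a4.
King squares — b1: available; a2: attacked by Ra4; b2: attacked by Nd1.
Legal moves for Black: Kb1.
Black is in check but has 1 legal move → neither.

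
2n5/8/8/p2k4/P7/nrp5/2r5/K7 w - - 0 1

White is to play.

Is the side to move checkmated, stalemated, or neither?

stalemate

White to move; white king on a1.
In check: no.
King squares — b1: attacked by Na3; a2: attacked by Rc2; b2: attacked by Rc2.
Legal moves for White: none.
Not in check and no legal moves → stalemate.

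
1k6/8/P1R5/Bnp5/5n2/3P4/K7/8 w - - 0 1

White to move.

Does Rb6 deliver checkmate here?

no

After Rb6: black king on b8; in check: yes, from the white rook on b6.
Black has 4 legal replies: Kc8, Ka8, Kc7, Ka7.
In check but a legal move exists → not checkmate.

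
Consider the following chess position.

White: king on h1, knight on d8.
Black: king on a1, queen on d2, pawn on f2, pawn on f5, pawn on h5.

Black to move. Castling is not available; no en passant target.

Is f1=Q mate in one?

yes

After f1=Q: white king on h1; in check: yes, from the black queen on f1.
King squares — g1: attacked by Qf1; g2: attacked by Qf1; h2: attacked by Qd2.
White has no legal moves → checkmate.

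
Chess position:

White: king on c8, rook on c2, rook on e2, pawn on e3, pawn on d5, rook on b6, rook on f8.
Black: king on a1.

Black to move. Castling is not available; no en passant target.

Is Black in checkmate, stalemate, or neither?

stalemate

Black to move; black king on a1.
In check: no.
King squares — b1: attacked by Rb6; a2: attacked by Rc2; b2: attacked by Rc2.
Legal moves for Black: none.
Not in check and no legal moves → stalemate.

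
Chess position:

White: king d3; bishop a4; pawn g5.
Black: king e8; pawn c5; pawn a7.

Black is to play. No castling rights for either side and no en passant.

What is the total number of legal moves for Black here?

Black to move; king on e8.
In check: yes, from the white bishop on a4.
Legal moves: Kf8, Kd8, Kf7, Ke7.
Count: 4.

4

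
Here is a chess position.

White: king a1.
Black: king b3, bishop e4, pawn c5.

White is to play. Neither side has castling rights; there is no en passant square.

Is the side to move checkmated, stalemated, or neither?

stalemate

White to move; white king on a1.
In check: no.
King squares — b1: attacked by Be4; a2: attacked by Kb3; b2: attacked by Kb3.
Legal moves for White: none.
Not in check and no legal moves → stalemate.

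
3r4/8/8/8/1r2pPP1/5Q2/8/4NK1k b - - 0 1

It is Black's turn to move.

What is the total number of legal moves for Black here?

Black to move; king on h1.
In check: yes, from the white queen on f3.
Legal moves: Kh2, exf3.
Count: 2.

2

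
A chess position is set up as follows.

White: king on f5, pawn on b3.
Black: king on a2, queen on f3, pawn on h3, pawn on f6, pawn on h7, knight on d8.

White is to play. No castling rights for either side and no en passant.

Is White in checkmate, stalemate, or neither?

White to move; white king on f5.
In check: yes, from the black queen on f3.
King squares — e4: attacked by Qf3; f4: attacked by Qf3; g4: attacked by Qf3; e5: attacked by Pf6; g5: attacked by Pf6; e6: attacked by Nd8; f6: attacked by Qf3; g6: attacked by Ph7.
Legal moves for White: none.
In check with no legal moves → checkmate.

checkmate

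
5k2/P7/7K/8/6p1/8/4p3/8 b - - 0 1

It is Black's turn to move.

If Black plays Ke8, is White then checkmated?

no

After Ke8: white king on h6; in check: no.
White is not in check, so this cannot be checkmate.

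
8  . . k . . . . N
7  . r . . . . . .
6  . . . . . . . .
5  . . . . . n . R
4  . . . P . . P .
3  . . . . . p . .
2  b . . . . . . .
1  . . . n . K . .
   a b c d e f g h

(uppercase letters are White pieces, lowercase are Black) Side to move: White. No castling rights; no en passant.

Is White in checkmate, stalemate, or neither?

White to move; white king on f1.
In check: no.
Legal moves for White: Nf7, Ng6, Rh7, Rh6, Rg5, Rxf5, Rh4, Rh3, Rh2, Rh1, Kg1, Ke1, gxf5, g5, d5.
White has 15 legal moves and is not in check → neither.

neither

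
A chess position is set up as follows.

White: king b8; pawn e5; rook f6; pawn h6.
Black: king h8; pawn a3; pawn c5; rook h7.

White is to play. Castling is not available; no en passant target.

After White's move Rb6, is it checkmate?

After Rb6: black king on h8; in check: no.
Black is not in check, so this cannot be checkmate.

no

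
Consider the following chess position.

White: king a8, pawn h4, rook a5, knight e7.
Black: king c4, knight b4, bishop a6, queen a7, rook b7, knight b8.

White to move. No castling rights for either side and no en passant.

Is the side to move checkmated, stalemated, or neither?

White to move; white king on a8.
In check: yes, from the black queen on a7.
King squares — a7: attacked by Rb7; b7: attacked by Ba6; b8: attacked by Qa7.
Legal moves for White: none.
In check with no legal moves → checkmate.

checkmate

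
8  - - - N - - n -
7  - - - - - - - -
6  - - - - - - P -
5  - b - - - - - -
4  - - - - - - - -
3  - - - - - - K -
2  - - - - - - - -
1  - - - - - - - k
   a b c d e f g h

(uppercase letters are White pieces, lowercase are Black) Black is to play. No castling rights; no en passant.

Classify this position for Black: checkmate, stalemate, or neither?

neither

Black to move; black king on h1.
In check: no.
Legal moves for Black: Ne7, Nh6, Nf6, Be8, Bd7, Bc6, Ba6, Bc4, Ba4, Bd3, Be2, Bf1, Kg1.
Black has 13 legal moves and is not in check → neither.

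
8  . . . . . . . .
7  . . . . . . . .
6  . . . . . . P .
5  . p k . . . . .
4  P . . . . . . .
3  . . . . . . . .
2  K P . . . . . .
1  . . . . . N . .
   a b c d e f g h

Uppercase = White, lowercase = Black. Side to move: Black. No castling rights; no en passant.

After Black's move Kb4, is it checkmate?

no

After Kb4: white king on a2; in check: no.
White is not in check, so this cannot be checkmate.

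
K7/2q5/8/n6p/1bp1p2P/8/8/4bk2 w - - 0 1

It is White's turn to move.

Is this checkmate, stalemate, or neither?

stalemate

White to move; white king on a8.
In check: no.
King squares — a7: attacked by Qc7; b7: attacked by Na5; b8: attacked by Qc7.
Legal moves for White: none.
Not in check and no legal moves → stalemate.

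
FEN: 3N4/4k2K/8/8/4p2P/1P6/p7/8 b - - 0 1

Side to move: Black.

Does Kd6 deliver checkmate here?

After Kd6: white king on h7; in check: no.
White is not in check, so this cannot be checkmate.

no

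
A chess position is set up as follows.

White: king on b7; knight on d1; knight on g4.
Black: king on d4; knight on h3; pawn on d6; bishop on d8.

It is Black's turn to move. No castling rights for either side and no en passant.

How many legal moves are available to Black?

Black to move; king on d4.
In check: no.
Legal moves: Be7, Bc7, Bf6, Bb6, Bg5, Ba5, Bh4, Kd5, Kc5, Ke4, Kc4, Kd3, Ng5, Nf4, Nf2, Ng1, d5.
Count: 17.

17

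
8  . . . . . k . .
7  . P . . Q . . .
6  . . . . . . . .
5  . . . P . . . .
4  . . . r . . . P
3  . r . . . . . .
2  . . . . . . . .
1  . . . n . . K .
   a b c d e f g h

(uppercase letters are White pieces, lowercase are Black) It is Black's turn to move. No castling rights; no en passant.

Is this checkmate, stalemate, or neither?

Black to move; black king on f8.
In check: yes, from the white queen on e7.
King squares — e7: available; f7: attacked by Qe7; g7: attacked by Qe7; e8: attacked by Qe7; g8: available.
Legal moves for Black: Kg8, Kxe7.
Black is in check but has 2 legal moves → neither.

neither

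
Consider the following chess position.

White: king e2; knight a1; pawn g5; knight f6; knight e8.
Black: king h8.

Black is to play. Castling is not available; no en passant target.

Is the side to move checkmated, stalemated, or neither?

stalemate

Black to move; black king on h8.
In check: no.
King squares — g7: attacked by Ne8; h7: attacked by Nf6; g8: attacked by Nf6.
Legal moves for Black: none.
Not in check and no legal moves → stalemate.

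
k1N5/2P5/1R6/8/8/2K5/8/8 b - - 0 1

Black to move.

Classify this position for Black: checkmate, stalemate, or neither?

stalemate

Black to move; black king on a8.
In check: no.
King squares — a7: attacked by Nc8; b7: attacked by Rb6; b8: attacked by Rb6.
Legal moves for Black: none.
Not in check and no legal moves → stalemate.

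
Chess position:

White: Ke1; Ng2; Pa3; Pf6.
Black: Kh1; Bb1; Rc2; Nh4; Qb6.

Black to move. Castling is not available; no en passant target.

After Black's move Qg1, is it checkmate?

yes

After Qg1: white king on e1; in check: yes, from the black queen on g1.
King squares — d1: attacked by Qg1; f1: attacked by Qg1; d2: attacked by Rc2; e2: attacked by Rc2; f2: attacked by Qg1.
White has no legal moves → checkmate.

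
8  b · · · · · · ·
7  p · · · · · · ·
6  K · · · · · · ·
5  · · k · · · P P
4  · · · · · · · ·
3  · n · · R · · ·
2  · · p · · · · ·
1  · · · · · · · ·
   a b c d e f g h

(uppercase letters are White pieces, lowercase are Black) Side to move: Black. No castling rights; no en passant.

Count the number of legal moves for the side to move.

22

Black to move; king on c5.
In check: no.
Legal moves: Bb7+, Bc6, Bd5, Be4, Bf3, Bg2, Bh1, Kd6, Kc6, Kd5, Kd4, Kc4, Kb4, Na5, Nd4, Nd2, Nc1, Na1, c1=Q, c1=R, c1=B, c1=N.
Count: 22.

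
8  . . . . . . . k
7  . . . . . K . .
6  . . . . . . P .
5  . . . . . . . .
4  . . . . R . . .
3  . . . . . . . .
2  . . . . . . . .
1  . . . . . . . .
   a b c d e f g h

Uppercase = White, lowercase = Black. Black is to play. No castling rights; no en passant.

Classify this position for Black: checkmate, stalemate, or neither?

stalemate

Black to move; black king on h8.
In check: no.
King squares — g7: attacked by Kf7; h7: attacked by Pg6; g8: attacked by Kf7.
Legal moves for Black: none.
Not in check and no legal moves → stalemate.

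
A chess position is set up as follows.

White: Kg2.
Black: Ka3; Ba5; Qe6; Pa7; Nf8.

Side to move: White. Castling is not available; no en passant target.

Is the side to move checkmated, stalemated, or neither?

neither

White to move; white king on g2.
In check: no.
Legal moves for White: Kg3, Kf3, Kh2, Kf2, Kh1, Kg1, Kf1.
White has 7 legal moves and is not in check → neither.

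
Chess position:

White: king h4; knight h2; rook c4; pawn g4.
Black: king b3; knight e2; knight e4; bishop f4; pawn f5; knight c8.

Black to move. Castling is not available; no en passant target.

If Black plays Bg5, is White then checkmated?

After Bg5: white king on h4; in check: yes, from the black bishop on g5.
White has 2 legal replies: Kh5, Kh3.
In check but a legal move exists → not checkmate.

no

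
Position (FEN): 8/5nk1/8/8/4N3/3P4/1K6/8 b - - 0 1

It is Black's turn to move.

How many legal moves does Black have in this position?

12

Black to move; king on g7.
In check: no.
Legal moves: Kh8, Kg8, Kf8, Kh7, Kh6, Kg6, Nh8, Nd8, Nh6, Nd6, Ng5, Ne5.
Count: 12.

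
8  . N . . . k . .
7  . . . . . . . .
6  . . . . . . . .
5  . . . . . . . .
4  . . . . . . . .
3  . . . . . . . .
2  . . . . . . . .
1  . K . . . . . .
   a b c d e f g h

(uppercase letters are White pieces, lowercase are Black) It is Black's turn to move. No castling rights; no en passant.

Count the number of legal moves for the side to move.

Black to move; king on f8.
In check: no.
Legal moves: Kg8, Ke8, Kg7, Kf7, Ke7.
Count: 5.

5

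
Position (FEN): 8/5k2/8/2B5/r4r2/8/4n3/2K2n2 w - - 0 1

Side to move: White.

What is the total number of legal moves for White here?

4

White to move; king on c1.
In check: yes, from the black knight on e2.
Legal moves: Kc2, Kb2, Kd1, Kb1.
Count: 4.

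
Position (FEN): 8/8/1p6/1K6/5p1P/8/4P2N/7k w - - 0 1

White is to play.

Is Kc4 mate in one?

After Kc4: black king on h1; in check: no.
Black is not in check, so this cannot be checkmate.

no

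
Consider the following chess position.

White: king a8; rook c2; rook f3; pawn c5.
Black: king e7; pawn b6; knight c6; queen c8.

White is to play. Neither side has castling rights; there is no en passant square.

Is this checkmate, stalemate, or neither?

White to move; white king on a8.
In check: yes, from the black queen on c8.
King squares — a7: attacked by Nc6; b7: attacked by Qc8; b8: attacked by Nc6.
Legal moves for White: none.
In check with no legal moves → checkmate.

checkmate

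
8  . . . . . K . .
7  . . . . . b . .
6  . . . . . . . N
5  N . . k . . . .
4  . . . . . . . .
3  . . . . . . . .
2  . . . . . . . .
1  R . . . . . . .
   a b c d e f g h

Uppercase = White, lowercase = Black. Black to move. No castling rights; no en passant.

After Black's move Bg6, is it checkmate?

After Bg6: white king on f8; in check: no.
White is not in check, so this cannot be checkmate.

no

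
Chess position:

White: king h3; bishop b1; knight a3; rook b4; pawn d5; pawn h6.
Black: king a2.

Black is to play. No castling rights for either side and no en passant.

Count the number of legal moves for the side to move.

2

Black to move; king on a2.
In check: yes, from the white bishop on b1.
Legal moves: Kxa3, Ka1.
Count: 2.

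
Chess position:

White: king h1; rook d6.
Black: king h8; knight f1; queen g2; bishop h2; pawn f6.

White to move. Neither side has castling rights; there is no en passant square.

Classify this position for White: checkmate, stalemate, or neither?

White to move; white king on h1.
In check: yes, from the black queen on g2.
King squares — g1: attacked by Qg2; g2: available; h2: attacked by Nf1.
Legal moves for White: Kxg2.
White is in check but has 1 legal move → neither.

neither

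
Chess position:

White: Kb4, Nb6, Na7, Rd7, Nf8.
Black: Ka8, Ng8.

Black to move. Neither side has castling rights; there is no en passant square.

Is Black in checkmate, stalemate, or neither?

neither

Black to move; black king on a8.
In check: yes, from the white knight on b6.
King squares — a7: attacked by Rd7; b7: attacked by Rd7; b8: available.
Legal moves for Black: Kb8.
Black is in check but has 1 legal move → neither.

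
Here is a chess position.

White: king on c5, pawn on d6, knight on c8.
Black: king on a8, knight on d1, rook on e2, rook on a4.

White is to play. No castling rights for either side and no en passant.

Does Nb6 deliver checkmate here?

no

After Nb6: black king on a8; in check: yes, from the white knight on b6.
Black has 3 legal replies: Kb8, Kb7, Ka7.
In check but a legal move exists → not checkmate.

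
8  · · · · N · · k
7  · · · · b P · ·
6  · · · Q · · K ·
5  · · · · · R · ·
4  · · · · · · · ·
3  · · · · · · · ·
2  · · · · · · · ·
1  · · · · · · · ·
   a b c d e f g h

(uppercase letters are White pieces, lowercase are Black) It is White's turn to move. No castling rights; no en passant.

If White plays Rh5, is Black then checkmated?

After Rh5: black king on h8; in check: yes, from the white rook on h5.
King squares — g7: attacked by Kg6; h7: attacked by Rh5; g8: attacked by Pf7.
Black has no legal moves → checkmate.

yes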